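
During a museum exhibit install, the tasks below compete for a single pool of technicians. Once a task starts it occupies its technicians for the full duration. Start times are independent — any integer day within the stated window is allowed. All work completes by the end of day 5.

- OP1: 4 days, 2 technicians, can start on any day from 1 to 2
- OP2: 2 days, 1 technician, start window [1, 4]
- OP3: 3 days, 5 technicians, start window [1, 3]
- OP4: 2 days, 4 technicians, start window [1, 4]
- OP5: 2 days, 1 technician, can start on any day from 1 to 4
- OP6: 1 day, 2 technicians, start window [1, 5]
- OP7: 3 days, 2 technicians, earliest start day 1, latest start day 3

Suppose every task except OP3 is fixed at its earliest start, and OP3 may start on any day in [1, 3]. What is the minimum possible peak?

12

OP3@1: d1:17  d2:15  d3:9  d4:2  d5:0 → peak 17
OP3@2: d1:12  d2:15  d3:9  d4:7  d5:0 → peak 15
OP3@3: d1:12  d2:10  d3:9  d4:7  d5:5 → peak 12
Best is OP3@3, peak 12.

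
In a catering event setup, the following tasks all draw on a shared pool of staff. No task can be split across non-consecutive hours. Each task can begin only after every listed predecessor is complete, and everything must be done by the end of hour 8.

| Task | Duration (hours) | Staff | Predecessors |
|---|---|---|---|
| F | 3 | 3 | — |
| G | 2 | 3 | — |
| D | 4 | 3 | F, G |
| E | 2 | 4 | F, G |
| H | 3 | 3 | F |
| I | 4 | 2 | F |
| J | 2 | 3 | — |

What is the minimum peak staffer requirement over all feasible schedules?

Early-start (F@1, G@1, D@4, E@4, H@4, I@4, J@1) gives peak 12: h1:9  h2:9  h3:3  h4:12  h5:12  h6:8  h7:5  h8:0.
Shift H→6.
Schedule F@1, G@1, D@4, E@4, H@6, I@4, J@1: h1:9  h2:9  h3:3  h4:9  h5:9  h6:8  h7:8  h8:3 — peak 9.

9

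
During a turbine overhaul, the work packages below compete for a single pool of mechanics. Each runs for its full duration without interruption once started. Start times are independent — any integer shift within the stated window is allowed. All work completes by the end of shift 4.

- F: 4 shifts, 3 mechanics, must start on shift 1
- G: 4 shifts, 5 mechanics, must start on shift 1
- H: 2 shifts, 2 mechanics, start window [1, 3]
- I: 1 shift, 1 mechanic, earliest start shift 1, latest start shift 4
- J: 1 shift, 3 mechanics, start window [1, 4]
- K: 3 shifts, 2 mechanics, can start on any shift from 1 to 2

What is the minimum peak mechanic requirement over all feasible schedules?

12

Early-start (F@1, G@1, H@1, I@1, J@1, K@1) gives peak 16: s1:16  s2:12  s3:10  s4:8.
Shift I→3, J→4.
Schedule F@1, G@1, H@1, I@3, J@4, K@1: s1:12  s2:12  s3:11  s4:11 — peak 12.
Total mechanic-shifts = 46 over 4 shifts ⇒ peak ≥ ⌈46/4⌉ = 12, so 12 is optimal.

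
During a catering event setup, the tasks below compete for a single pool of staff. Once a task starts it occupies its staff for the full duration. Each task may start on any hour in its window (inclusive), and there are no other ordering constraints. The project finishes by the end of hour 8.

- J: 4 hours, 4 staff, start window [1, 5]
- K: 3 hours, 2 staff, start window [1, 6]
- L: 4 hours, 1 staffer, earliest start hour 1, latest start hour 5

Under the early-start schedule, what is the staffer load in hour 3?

7

At early start, hour 3 has: J, K, L.
Demand: 4 + 2 + 1 = 7.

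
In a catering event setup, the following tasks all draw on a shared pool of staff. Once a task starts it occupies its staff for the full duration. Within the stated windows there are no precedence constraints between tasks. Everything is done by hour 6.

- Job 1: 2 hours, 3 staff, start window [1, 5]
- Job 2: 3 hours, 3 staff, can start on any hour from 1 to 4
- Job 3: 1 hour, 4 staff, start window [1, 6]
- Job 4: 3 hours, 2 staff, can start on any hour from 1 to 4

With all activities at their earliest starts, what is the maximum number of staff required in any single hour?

12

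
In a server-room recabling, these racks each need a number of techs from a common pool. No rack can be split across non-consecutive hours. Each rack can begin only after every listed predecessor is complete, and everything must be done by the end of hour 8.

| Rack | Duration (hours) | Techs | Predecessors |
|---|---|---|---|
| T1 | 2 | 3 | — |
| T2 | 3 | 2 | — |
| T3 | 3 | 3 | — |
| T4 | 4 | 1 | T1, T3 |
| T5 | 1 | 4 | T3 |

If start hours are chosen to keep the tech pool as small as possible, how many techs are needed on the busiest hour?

6

Early-start (T1@1, T2@1, T3@1, T4@4, T5@4) gives peak 8: h1:8  h2:8  h3:5  h4:5  h5:1  h6:1  h7:1  h8:0.
Shift T2→3, T5→6.
Schedule T1@1, T2@3, T3@1, T4@4, T5@6: h1:6  h2:6  h3:5  h4:3  h5:3  h6:5  h7:1  h8:0 — peak 6.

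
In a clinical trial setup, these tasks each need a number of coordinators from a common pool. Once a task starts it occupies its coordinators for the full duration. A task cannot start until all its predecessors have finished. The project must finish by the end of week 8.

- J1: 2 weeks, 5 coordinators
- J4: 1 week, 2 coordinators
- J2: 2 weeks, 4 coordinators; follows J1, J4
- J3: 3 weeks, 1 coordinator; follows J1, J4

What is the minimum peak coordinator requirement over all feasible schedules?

5

Early-start (J1@1, J4@1, J2@3, J3@3) gives peak 7: w1:7  w2:5  w3:5  w4:5  w5:1  w6:0  w7:0  w8:0.
Shift J4→3, J2→4, J3→4.
Schedule J1@1, J4@3, J2@4, J3@4: w1:5  w2:5  w3:2  w4:5  w5:5  w6:1  w7:0  w8:0 — peak 5.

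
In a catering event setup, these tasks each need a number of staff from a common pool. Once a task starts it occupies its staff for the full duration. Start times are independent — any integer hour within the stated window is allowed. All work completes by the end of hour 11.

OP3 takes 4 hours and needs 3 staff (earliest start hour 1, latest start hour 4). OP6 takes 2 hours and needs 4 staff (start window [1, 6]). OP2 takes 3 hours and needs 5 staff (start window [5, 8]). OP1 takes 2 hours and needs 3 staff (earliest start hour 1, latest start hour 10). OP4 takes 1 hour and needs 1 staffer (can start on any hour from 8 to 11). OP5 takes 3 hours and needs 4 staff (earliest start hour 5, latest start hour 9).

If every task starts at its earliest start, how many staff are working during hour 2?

At early start, hour 2 has: OP3, OP6, OP1.
Demand: 3 + 4 + 3 = 10.

10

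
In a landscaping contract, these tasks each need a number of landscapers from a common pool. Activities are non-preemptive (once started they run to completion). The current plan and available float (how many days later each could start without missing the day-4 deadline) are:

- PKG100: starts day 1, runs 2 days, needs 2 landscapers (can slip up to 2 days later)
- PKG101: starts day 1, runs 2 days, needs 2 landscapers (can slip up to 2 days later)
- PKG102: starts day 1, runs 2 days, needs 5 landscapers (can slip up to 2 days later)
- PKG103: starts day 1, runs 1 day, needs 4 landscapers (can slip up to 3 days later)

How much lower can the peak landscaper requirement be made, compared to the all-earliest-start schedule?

6

Early-start peak: d1:13  d2:9  d3:0  d4:0 ⇒ 13.
Leveled (PKG100@1, PKG101@2, PKG102@3, PKG103@1): d1:6  d2:4  d3:7  d4:5 ⇒ 7.
Reduction 13 − 7 = 6.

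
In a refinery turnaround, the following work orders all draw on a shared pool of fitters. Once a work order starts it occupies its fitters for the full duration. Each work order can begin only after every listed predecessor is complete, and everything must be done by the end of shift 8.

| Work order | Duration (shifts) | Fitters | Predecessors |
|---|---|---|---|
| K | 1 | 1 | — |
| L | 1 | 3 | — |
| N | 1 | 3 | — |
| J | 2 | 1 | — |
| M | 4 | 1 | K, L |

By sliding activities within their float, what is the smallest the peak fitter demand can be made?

3

Early-start (K@1, L@1, N@1, J@1, M@2) gives peak 8: s1:8  s2:2  s3:1  s4:1  s5:1  s6:0  s7:0  s8:0.
Shift L→2, N→3, J→4, M→4.
Schedule K@1, L@2, N@3, J@4, M@4: s1:1  s2:3  s3:3  s4:2  s5:2  s6:1  s7:1  s8:0 — peak 3.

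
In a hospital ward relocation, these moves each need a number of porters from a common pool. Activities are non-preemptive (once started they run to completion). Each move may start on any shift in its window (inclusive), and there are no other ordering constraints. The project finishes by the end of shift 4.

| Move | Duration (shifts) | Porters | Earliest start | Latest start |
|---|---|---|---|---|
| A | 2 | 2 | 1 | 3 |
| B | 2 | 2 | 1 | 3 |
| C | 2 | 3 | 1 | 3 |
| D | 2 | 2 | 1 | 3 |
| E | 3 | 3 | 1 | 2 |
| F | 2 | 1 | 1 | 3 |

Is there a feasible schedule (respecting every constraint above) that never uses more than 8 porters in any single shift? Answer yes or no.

yes

Schedule A@1, B@1, C@3, D@3, E@1, F@1: s1:8  s2:8  s3:8  s4:5 — peak 8 ≤ 8.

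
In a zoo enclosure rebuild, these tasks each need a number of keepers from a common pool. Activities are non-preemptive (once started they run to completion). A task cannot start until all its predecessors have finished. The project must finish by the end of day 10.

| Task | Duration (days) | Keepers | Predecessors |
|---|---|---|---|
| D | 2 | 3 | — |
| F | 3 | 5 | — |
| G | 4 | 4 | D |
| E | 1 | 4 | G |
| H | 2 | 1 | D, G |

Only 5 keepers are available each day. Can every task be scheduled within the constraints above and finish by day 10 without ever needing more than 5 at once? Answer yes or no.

no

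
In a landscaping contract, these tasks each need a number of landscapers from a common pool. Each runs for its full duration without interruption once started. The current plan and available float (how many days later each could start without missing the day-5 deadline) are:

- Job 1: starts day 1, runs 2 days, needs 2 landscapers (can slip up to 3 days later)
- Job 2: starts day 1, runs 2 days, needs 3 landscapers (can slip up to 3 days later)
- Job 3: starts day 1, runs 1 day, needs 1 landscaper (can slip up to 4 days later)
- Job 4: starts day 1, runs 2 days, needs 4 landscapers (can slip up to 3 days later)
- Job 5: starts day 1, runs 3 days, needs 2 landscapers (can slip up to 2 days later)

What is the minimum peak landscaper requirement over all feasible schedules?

6

Early-start (Job 1@1, Job 2@1, Job 3@1, Job 4@1, Job 5@1) gives peak 12: d1:12  d2:11  d3:2  d4:0  d5:0.
Shift Job 4→3, Job 5→3.
Schedule Job 1@1, Job 2@1, Job 3@1, Job 4@3, Job 5@3: d1:6  d2:5  d3:6  d4:6  d5:2 — peak 6.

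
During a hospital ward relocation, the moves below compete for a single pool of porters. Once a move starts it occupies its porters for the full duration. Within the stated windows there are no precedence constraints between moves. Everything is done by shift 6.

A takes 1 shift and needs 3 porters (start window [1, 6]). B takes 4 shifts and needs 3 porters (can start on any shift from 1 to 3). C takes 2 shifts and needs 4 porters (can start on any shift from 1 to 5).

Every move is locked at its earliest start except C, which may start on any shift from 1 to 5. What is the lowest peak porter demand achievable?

C@1: s1:10  s2:7  s3:3  s4:3  s5:0  s6:0 → peak 10
C@2: s1:6  s2:7  s3:7  s4:3  s5:0  s6:0 → peak 7
C@3: s1:6  s2:3  s3:7  s4:7  s5:0  s6:0 → peak 7
C@4: s1:6  s2:3  s3:3  s4:7  s5:4  s6:0 → peak 7
C@5: s1:6  s2:3  s3:3  s4:3  s5:4  s6:4 → peak 6
Best is C@5, peak 6.

6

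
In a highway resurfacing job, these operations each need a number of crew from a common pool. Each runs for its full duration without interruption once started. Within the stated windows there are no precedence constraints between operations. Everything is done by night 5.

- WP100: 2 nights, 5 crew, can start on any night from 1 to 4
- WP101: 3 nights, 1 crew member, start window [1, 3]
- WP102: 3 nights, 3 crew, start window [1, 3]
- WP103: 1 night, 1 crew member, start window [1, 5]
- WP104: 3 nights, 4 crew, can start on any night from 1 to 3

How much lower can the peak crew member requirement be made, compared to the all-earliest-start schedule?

6

Early-start peak: n1:14  n2:13  n3:8  n4:0  n5:0 ⇒ 14.
Leveled (WP100@1, WP101@1, WP102@3, WP103@1, WP104@3): n1:7  n2:6  n3:8  n4:7  n5:7 ⇒ 8.
Reduction 14 − 8 = 6.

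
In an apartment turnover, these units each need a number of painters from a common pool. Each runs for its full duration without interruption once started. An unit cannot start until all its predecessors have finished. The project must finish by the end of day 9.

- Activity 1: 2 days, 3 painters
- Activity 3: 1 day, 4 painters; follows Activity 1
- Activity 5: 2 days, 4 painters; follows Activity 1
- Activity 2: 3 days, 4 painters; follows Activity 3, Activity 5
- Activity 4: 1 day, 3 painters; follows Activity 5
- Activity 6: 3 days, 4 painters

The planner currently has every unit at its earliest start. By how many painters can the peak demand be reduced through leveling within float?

5

Early-start peak: d1:7  d2:7  d3:12  d4:4  d5:7  d6:4  d7:4  d8:0  d9:0 ⇒ 12.
Leveled (Activity 1@1, Activity 3@4, Activity 5@5, Activity 2@7, Activity 4@7, Activity 6@1): d1:7  d2:7  d3:4  d4:4  d5:4  d6:4  d7:7  d8:4  d9:4 ⇒ 7.
Reduction 12 − 7 = 5.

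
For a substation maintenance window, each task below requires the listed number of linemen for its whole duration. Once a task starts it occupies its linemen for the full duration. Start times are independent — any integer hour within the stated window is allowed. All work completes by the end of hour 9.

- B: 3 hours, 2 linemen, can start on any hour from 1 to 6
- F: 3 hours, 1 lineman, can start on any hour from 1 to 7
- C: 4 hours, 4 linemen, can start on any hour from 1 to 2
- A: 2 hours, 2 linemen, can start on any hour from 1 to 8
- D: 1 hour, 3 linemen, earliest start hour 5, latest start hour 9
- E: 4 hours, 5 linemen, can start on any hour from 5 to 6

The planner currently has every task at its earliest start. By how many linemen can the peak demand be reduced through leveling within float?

3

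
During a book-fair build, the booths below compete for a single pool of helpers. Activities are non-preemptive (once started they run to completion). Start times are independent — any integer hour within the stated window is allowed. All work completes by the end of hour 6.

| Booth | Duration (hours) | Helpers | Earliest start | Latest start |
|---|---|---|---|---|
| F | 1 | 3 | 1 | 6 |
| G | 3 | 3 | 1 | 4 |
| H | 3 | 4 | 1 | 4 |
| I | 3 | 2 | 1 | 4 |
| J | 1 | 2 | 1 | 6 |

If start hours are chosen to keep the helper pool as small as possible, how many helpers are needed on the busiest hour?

Early-start (F@1, G@1, H@1, I@1, J@1) gives peak 14: h1:14  h2:9  h3:9  h4:0  h5:0  h6:0.
Shift H→4, I→2, J→5.
Schedule F@1, G@1, H@4, I@2, J@5: h1:6  h2:5  h3:5  h4:6  h5:6  h6:4 — peak 6.
Total helper-hours = 32 over 6 hours ⇒ peak ≥ ⌈32/6⌉ = 6, so 6 is optimal.

6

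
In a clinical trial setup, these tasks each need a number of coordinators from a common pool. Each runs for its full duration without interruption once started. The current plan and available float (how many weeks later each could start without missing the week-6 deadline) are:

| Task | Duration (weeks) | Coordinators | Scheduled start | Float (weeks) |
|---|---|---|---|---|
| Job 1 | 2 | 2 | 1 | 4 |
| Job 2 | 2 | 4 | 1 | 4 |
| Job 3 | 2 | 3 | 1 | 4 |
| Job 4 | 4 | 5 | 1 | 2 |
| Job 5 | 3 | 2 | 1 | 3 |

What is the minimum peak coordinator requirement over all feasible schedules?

8

Early-start (Job 1@1, Job 2@1, Job 3@1, Job 4@1, Job 5@1) gives peak 16: w1:16  w2:16  w3:7  w4:5  w5:0  w6:0.
Shift Job 3→4, Job 4→3.
Schedule Job 1@1, Job 2@1, Job 3@4, Job 4@3, Job 5@1: w1:8  w2:8  w3:7  w4:8  w5:8  w6:5 — peak 8.
Total coordinator-weeks = 44 over 6 weeks ⇒ peak ≥ ⌈44/6⌉ = 8, so 8 is optimal.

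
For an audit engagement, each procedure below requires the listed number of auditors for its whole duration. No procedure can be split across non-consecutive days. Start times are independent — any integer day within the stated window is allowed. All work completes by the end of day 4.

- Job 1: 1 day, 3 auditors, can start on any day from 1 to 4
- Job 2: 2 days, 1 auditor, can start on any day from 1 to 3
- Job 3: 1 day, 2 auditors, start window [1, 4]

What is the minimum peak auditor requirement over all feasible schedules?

3

Early-start (Job 1@1, Job 2@1, Job 3@1) gives peak 6: d1:6  d2:1  d3:0  d4:0.
Shift Job 2→2, Job 3→2.
Schedule Job 1@1, Job 2@2, Job 3@2: d1:3  d2:3  d3:1  d4:0 — peak 3.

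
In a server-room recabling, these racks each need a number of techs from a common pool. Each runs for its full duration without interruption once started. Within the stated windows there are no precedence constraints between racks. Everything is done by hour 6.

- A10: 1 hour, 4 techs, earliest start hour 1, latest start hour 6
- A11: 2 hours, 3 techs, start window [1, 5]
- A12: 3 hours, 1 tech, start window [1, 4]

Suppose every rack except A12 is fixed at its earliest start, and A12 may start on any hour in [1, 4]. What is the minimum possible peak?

A12@1: h1:8  h2:4  h3:1  h4:0  h5:0  h6:0 → peak 8
A12@2: h1:7  h2:4  h3:1  h4:1  h5:0  h6:0 → peak 7
A12@3: h1:7  h2:3  h3:1  h4:1  h5:1  h6:0 → peak 7
A12@4: h1:7  h2:3  h3:0  h4:1  h5:1  h6:1 → peak 7
Best is A12@2, peak 7.

7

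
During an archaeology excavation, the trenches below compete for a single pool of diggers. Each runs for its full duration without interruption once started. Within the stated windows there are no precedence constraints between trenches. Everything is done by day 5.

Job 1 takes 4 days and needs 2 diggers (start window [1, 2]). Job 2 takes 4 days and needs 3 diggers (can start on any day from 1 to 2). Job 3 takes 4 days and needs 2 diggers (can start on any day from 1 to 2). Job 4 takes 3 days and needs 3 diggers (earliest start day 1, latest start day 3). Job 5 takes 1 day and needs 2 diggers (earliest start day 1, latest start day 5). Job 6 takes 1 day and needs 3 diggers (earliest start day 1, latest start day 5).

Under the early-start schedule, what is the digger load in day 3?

At early start, day 3 has: Job 1, Job 2, Job 3, Job 4.
Demand: 2 + 3 + 2 + 3 = 10.

10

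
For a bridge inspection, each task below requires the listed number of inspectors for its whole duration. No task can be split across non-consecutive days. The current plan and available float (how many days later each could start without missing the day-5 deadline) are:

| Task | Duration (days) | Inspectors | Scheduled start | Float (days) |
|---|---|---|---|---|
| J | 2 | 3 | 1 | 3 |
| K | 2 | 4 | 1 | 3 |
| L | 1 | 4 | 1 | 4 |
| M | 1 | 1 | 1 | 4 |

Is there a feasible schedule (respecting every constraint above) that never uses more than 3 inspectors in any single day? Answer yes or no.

no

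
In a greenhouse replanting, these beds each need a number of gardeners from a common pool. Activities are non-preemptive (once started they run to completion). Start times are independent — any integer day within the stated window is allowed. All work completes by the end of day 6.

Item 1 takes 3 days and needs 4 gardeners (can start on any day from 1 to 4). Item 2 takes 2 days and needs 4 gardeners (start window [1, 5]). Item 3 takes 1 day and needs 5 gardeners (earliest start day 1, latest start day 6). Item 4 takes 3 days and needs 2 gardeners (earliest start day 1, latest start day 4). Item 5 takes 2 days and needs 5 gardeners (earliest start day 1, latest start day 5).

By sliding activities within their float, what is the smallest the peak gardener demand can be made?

8

Early-start (Item 1@1, Item 2@1, Item 3@1, Item 4@1, Item 5@1) gives peak 20: d1:20  d2:15  d3:6  d4:0  d5:0  d6:0.
Shift Item 3→4, Item 4→3, Item 5→5.
Schedule Item 1@1, Item 2@1, Item 3@4, Item 4@3, Item 5@5: d1:8  d2:8  d3:6  d4:7  d5:7  d6:5 — peak 8.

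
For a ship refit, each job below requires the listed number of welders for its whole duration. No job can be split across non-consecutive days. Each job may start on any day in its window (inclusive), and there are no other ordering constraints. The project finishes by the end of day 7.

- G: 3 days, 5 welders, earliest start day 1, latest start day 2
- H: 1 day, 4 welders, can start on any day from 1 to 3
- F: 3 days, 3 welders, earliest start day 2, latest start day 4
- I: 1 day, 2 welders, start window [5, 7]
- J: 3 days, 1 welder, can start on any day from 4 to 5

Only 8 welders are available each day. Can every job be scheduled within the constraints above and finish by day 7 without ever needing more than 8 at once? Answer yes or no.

Schedule G@2, H@1, F@2, I@5, J@5: d1:4  d2:8  d3:8  d4:8  d5:3  d6:1  d7:1 — peak 8 ≤ 8.

yes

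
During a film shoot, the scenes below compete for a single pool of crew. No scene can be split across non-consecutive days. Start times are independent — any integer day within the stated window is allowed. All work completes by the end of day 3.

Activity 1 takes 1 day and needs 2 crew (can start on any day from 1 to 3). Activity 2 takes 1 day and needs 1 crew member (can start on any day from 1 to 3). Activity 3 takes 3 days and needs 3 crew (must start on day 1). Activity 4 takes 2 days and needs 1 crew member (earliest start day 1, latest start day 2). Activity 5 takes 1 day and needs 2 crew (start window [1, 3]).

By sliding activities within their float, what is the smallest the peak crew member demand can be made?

Early-start (Activity 1@1, Activity 2@1, Activity 3@1, Activity 4@1, Activity 5@1) gives peak 9: d1:9  d2:4  d3:3.
Shift Activity 4→2, Activity 5→2.
Schedule Activity 1@1, Activity 2@1, Activity 3@1, Activity 4@2, Activity 5@2: d1:6  d2:6  d3:4 — peak 6.
Total crew member-days = 16 over 3 days ⇒ peak ≥ ⌈16/3⌉ = 6, so 6 is optimal.

6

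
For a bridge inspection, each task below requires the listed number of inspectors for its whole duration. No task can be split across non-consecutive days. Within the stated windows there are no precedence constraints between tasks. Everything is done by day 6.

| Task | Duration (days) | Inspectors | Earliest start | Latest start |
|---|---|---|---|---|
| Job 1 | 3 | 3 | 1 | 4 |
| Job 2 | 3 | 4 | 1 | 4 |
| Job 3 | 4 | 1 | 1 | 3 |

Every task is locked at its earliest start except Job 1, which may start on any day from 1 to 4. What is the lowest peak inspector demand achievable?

5

Job 1@1: d1:8  d2:8  d3:8  d4:1  d5:0  d6:0 → peak 8
Job 1@2: d1:5  d2:8  d3:8  d4:4  d5:0  d6:0 → peak 8
Job 1@3: d1:5  d2:5  d3:8  d4:4  d5:3  d6:0 → peak 8
Job 1@4: d1:5  d2:5  d3:5  d4:4  d5:3  d6:3 → peak 5
Best is Job 1@4, peak 5.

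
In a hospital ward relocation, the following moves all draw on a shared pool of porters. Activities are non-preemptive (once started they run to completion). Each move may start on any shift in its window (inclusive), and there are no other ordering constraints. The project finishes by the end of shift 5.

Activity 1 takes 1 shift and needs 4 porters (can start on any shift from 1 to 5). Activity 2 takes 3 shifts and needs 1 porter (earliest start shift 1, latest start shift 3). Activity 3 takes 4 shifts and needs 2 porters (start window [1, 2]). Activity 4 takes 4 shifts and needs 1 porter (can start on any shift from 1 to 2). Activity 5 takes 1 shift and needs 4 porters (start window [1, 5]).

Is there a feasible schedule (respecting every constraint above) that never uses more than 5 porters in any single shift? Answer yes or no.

The minimum achievable peak is 6; 5 < 6, so no feasible schedule stays within the cap.

no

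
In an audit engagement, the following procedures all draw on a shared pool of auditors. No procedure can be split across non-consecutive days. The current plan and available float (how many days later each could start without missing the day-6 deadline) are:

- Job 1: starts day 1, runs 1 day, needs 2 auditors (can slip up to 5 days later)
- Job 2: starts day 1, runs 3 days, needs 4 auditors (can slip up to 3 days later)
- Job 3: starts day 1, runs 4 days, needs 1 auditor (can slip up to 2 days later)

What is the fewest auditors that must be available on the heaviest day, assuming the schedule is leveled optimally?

5

Early-start (Job 1@1, Job 2@1, Job 3@1) gives peak 7: d1:7  d2:5  d3:5  d4:1  d5:0  d6:0.
Shift Job 2→2.
Schedule Job 1@1, Job 2@2, Job 3@1: d1:3  d2:5  d3:5  d4:5  d5:0  d6:0 — peak 5.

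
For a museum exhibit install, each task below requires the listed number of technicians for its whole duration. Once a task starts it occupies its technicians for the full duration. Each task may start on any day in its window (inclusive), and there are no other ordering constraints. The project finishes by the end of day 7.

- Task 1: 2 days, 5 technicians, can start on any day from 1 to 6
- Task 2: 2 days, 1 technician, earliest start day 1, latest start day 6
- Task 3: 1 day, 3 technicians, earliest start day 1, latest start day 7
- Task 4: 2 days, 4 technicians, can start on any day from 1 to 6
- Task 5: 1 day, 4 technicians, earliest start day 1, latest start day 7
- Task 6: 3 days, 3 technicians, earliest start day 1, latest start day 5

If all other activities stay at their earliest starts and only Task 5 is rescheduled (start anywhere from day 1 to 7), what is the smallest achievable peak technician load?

16

Task 5@1: d1:20  d2:13  d3:3  d4:0  d5:0  d6:0  d7:0 → peak 20
Task 5@2: d1:16  d2:17  d3:3  d4:0  d5:0  d6:0  d7:0 → peak 17
Task 5@3: d1:16  d2:13  d3:7  d4:0  d5:0  d6:0  d7:0 → peak 16
Task 5@4: d1:16  d2:13  d3:3  d4:4  d5:0  d6:0  d7:0 → peak 16
Task 5@5: d1:16  d2:13  d3:3  d4:0  d5:4  d6:0  d7:0 → peak 16
Task 5@6: d1:16  d2:13  d3:3  d4:0  d5:0  d6:4  d7:0 → peak 16
Task 5@7: d1:16  d2:13  d3:3  d4:0  d5:0  d6:0  d7:4 → peak 16
Best is Task 5@3, peak 16.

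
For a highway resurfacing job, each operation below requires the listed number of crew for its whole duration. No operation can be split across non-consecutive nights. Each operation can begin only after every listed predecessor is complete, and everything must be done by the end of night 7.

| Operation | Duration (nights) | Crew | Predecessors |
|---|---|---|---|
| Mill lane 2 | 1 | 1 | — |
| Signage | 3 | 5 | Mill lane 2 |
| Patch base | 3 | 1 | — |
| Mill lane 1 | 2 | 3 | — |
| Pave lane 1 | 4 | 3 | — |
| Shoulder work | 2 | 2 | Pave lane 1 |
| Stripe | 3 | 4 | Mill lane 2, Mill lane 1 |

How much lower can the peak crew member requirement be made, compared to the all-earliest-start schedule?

4

Early-start peak: n1:8  n2:12  n3:13  n4:12  n5:6  n6:2  n7:0 ⇒ 13.
Leveled (Mill lane 2@1, Signage@3, Patch base@1, Mill lane 1@1, Pave lane 1@1, Shoulder work@6, Stripe@5): n1:8  n2:7  n3:9  n4:8  n5:9  n6:6  n7:6 ⇒ 9.
Reduction 13 − 9 = 4.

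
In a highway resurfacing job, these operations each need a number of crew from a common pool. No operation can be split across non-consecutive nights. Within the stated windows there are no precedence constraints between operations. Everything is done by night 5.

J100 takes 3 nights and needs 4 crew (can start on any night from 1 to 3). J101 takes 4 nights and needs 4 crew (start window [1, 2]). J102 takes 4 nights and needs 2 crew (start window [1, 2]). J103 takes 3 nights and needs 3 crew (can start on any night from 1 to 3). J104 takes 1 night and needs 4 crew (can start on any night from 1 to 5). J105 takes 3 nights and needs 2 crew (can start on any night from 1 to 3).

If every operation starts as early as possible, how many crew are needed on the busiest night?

Early-start schedule: J100@1, J101@1, J102@1, J103@1, J104@1, J105@1.
Load per night: night 1: 19, night 2: 15, night 3: 15, night 4: 6, night 5: 0.
Peak is 19.

19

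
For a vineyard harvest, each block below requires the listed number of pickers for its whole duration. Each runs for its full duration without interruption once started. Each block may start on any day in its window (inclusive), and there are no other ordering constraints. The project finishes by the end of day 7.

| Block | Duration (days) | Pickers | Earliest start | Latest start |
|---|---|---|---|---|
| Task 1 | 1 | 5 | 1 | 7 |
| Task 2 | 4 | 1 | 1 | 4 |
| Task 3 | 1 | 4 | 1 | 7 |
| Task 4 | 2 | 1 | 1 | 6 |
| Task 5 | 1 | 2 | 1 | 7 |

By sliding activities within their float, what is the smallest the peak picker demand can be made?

Early-start (Task 1@1, Task 2@1, Task 3@1, Task 4@1, Task 5@1) gives peak 13: d1:13  d2:2  d3:1  d4:1  d5:0  d6:0  d7:0.
Shift Task 2→2, Task 3→2, Task 4→3, Task 5→3.
Schedule Task 1@1, Task 2@2, Task 3@2, Task 4@3, Task 5@3: d1:5  d2:5  d3:4  d4:2  d5:1  d6:0  d7:0 — peak 5.

5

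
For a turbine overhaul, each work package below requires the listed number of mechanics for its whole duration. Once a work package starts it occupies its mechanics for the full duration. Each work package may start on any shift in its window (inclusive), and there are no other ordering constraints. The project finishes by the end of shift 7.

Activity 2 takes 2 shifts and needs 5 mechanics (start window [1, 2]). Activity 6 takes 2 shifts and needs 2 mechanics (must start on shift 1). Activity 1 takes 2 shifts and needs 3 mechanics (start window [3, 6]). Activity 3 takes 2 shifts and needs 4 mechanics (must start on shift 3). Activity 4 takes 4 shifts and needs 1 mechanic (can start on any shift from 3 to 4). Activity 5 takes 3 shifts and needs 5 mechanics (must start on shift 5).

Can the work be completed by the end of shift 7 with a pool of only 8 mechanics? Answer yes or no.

yes

Schedule Activity 2@1, Activity 6@1, Activity 1@3, Activity 3@3, Activity 4@3, Activity 5@5: s1:7  s2:7  s3:8  s4:8  s5:6  s6:6  s7:5 — peak 8 ≤ 8.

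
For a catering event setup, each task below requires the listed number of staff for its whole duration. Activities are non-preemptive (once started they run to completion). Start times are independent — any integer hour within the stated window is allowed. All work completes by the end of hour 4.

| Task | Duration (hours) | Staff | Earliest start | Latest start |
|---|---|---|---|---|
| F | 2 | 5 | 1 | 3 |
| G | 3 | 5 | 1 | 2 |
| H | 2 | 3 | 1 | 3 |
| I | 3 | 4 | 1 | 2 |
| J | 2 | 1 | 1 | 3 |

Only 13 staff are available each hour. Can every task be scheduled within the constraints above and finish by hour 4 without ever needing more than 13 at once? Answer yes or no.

no

The minimum achievable peak is 14; 13 < 14, so no feasible schedule stays within the cap.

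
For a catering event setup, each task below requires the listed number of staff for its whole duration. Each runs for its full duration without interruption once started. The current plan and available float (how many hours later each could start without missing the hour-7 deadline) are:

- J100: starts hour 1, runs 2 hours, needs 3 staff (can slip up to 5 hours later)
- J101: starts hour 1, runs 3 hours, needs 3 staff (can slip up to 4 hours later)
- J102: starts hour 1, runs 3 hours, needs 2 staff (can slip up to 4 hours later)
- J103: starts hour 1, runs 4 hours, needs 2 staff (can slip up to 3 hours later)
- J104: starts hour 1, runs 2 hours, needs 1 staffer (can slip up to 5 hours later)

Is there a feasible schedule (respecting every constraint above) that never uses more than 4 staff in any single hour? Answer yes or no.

no

Total staffer-hours = 31; over 7 hours the average is 31/7 > 4, so some hour must exceed 4.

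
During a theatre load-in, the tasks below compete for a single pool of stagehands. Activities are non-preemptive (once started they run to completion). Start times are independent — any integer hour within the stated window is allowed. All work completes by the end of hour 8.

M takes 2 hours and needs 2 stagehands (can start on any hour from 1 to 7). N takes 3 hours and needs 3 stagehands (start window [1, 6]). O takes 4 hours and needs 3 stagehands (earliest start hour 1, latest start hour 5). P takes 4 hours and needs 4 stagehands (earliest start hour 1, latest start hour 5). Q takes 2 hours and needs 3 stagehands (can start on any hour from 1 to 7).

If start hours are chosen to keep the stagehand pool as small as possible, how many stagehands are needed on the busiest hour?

7

Early-start (M@1, N@1, O@1, P@1, Q@1) gives peak 15: h1:15  h2:15  h3:10  h4:7  h5:0  h6:0  h7:0  h8:0.
Shift O→3, P→4, Q→7.
Schedule M@1, N@1, O@3, P@4, Q@7: h1:5  h2:5  h3:6  h4:7  h5:7  h6:7  h7:7  h8:3 — peak 7.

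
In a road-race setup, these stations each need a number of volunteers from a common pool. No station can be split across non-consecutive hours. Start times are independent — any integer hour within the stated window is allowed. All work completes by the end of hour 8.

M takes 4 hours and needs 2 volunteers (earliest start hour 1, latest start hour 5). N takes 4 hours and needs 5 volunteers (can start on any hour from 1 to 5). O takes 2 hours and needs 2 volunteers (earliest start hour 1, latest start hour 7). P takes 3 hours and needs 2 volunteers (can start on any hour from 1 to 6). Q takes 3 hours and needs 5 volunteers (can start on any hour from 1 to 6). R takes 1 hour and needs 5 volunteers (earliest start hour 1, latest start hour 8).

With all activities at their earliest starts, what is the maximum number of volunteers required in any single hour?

21

Early-start schedule: M@1, N@1, O@1, P@1, Q@1, R@1.
Load per hour: hour 1: 21, hour 2: 16, hour 3: 14, hour 4: 7, hour 5: 0, hour 6: 0, hour 7: 0, hour 8: 0.
Peak is 21.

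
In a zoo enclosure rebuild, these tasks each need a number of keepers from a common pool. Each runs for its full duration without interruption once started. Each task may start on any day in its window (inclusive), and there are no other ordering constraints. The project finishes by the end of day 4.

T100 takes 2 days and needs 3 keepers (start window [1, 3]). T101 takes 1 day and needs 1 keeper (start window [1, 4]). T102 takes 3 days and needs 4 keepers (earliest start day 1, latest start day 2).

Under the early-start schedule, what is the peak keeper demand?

Early-start schedule: T100@1, T101@1, T102@1.
Load per day: day 1: 8, day 2: 7, day 3: 4, day 4: 0.
Peak is 8.

8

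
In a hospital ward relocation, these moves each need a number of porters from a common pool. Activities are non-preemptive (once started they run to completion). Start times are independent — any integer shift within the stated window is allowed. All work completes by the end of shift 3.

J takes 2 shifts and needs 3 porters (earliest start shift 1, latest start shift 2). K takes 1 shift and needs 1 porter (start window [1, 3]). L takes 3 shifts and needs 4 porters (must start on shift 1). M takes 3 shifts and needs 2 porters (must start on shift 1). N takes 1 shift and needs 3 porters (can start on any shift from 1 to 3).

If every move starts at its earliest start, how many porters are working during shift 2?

At early start, shift 2 has: J, L, M.
Demand: 3 + 4 + 2 = 9.

9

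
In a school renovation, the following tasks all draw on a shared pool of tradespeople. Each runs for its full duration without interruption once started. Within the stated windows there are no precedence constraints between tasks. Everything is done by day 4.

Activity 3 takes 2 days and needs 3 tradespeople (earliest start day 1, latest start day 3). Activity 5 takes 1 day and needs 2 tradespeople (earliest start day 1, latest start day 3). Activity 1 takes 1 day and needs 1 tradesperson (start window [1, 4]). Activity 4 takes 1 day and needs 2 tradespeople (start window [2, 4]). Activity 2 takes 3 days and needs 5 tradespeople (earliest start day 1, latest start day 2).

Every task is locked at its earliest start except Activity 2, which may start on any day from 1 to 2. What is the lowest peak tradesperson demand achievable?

10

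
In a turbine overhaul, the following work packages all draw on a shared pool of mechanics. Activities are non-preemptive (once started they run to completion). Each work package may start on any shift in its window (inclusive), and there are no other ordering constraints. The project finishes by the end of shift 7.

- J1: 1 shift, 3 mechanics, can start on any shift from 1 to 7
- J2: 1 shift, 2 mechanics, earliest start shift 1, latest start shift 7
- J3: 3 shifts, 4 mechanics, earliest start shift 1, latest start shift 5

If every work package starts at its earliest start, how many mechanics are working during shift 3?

At early start, shift 3 has: J3.
Demand: 4 = 4.

4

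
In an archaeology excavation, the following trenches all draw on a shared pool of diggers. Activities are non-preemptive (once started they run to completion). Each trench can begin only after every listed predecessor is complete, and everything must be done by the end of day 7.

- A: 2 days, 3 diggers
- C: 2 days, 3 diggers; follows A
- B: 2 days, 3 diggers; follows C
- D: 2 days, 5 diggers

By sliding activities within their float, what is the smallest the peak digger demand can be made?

8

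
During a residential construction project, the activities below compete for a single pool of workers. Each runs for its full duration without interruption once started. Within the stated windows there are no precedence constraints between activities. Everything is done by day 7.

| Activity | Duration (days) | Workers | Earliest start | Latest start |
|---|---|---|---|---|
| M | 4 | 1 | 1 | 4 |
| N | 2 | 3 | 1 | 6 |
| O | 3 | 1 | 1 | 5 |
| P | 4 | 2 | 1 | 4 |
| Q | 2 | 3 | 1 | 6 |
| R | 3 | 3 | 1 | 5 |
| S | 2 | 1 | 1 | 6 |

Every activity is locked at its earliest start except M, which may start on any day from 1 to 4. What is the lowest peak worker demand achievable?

M@1: d1:14  d2:14  d3:7  d4:3  d5:0  d6:0  d7:0 → peak 14
M@2: d1:13  d2:14  d3:7  d4:3  d5:1  d6:0  d7:0 → peak 14
M@3: d1:13  d2:13  d3:7  d4:3  d5:1  d6:1  d7:0 → peak 13
M@4: d1:13  d2:13  d3:6  d4:3  d5:1  d6:1  d7:1 → peak 13
Best is M@3, peak 13.

13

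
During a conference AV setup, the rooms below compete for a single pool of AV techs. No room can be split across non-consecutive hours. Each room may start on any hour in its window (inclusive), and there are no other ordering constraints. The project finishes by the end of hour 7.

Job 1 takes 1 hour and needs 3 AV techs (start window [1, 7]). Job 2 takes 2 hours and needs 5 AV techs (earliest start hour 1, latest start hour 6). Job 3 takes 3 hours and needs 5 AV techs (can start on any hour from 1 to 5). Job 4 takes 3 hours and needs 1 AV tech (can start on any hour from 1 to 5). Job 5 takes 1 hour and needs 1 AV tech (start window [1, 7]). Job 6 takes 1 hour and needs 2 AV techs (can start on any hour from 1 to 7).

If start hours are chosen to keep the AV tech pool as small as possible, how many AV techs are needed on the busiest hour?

Early-start (Job 1@1, Job 2@1, Job 3@1, Job 4@1, Job 5@1, Job 6@1) gives peak 17: h1:17  h2:11  h3:6  h4:0  h5:0  h6:0  h7:0.
Shift Job 2→2, Job 3→4, Job 6→7.
Schedule Job 1@1, Job 2@2, Job 3@4, Job 4@1, Job 5@1, Job 6@7: h1:5  h2:6  h3:6  h4:5  h5:5  h6:5  h7:2 — peak 6.

6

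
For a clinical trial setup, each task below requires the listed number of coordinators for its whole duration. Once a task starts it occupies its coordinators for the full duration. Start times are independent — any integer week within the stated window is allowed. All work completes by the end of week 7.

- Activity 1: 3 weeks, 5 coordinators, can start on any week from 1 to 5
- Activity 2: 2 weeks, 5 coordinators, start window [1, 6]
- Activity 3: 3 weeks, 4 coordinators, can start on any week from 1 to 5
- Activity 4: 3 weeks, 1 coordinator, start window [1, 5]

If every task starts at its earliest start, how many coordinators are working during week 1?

15

At early start, week 1 has: Activity 1, Activity 2, Activity 3, Activity 4.
Demand: 5 + 5 + 4 + 1 = 15.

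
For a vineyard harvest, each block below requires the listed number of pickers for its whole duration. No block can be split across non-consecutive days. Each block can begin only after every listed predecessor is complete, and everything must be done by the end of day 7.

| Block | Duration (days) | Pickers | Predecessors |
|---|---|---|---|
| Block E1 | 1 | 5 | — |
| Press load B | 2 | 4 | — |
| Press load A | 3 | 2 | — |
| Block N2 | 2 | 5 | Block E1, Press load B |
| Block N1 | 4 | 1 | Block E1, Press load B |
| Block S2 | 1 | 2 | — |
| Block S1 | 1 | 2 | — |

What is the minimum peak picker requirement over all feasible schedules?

6

Early-start (Block E1@1, Press load B@1, Press load A@1, Block N2@3, Block N1@3, Block S2@1, Block S1@1) gives peak 15: d1:15  d2:6  d3:8  d4:6  d5:1  d6:1  d7:0.
Shift Press load B→2, Press load A→2, Block N2→5, Block N1→4, Block S2→4, Block S1→7.
Schedule Block E1@1, Press load B@2, Press load A@2, Block N2@5, Block N1@4, Block S2@4, Block S1@7: d1:5  d2:6  d3:6  d4:5  d5:6  d6:6  d7:3 — peak 6.
Total picker-days = 37 over 7 days ⇒ peak ≥ ⌈37/7⌉ = 6, so 6 is optimal.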